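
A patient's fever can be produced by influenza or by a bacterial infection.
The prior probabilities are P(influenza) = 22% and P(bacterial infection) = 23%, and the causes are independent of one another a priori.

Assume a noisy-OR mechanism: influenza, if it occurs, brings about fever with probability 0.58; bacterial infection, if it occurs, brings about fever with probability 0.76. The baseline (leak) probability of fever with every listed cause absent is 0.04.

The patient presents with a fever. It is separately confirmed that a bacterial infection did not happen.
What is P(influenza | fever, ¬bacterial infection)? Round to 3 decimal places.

P(influenza | fever, ¬bacterial infection) ≈ 0.808

Under noisy-OR, P(fever | causes) = 1 − (1−0.04)·∏(1−qᵢ) over the active causes.
P(fever | ¬bacterial infection) = 0.04·0.78 + 0.5968·0.22 = 0.031200 + 0.131296 = 0.162496
The influenza-present share is 0.5968·0.22 = 0.131296.
P(influenza | fever, ¬bacterial infection) = 0.131296 / 0.162496 ≈ 0.808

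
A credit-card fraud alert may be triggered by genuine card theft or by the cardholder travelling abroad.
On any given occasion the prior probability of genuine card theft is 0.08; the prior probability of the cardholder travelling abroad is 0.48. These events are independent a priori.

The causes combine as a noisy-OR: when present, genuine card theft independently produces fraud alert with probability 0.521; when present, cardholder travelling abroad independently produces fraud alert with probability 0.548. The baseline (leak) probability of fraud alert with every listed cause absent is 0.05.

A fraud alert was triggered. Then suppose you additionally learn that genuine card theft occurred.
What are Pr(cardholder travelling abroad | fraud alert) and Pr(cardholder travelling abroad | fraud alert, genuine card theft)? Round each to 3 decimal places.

Pr(cardholder travelling abroad | fraud alert) ≈ 0.858; Pr(cardholder travelling abroad | fraud alert, genuine card theft) ≈ 0.574

Under noisy-OR, P(fraud alert | causes) = 1 − (1−0.05)·∏(1−qᵢ) over the active causes.
By total probability over the 4 (genuine card theft, cardholder travelling abroad) configurations:
  P(fraud alert) = 0.05·0.92·0.52 + 0.5706·0.92·0.48 + 0.54495·0.08·0.52 + 0.794317·0.08·0.48
        = 0.023920 + 0.251977 + 0.022670 + 0.030502 = 0.329069
Configurations with cardholder travelling abroad contribute 0.282479, so
  P(cardholder travelling abroad | fraud alert) = 0.282479 / 0.329069 ≈ 0.858

Now also conditioning on genuine card theft=true:
P(fraud alert | genuine card theft) = 0.54495*0.52 + 0.794317*0.48 = 0.283374 + 0.381272 = 0.664646
Restricting to configurations with cardholder travelling abroad present: 0.794317*0.48 = 0.381272.
P(cardholder travelling abroad | fraud alert, genuine card theft) = 0.381272 / 0.664646 ≈ 0.574
— genuine card theft explains away the evidence for cardholder travelling abroad.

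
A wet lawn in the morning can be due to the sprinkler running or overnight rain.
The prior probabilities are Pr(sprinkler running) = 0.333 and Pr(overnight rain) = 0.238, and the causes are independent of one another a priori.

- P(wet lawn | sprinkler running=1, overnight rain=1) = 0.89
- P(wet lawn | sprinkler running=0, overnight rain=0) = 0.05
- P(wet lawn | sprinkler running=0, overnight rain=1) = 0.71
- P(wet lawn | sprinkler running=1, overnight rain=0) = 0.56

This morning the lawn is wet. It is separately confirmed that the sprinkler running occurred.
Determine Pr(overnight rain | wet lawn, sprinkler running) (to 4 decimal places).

Sum P(wet lawn|·) weighted by the priors over both values of overnight rain:
  P(wet lawn | sprinkler running) = 0.56·0.762 + 0.89·0.238
        = 0.426720 + 0.211820 = 0.638540
Keeping only the overnight rain-present terms gives 0.211820, so
  P(overnight rain | wet lawn, sprinkler running) = 0.211820 / 0.638540 ≈ 0.3317

Pr(overnight rain | wet lawn, sprinkler running) ≈ 0.3317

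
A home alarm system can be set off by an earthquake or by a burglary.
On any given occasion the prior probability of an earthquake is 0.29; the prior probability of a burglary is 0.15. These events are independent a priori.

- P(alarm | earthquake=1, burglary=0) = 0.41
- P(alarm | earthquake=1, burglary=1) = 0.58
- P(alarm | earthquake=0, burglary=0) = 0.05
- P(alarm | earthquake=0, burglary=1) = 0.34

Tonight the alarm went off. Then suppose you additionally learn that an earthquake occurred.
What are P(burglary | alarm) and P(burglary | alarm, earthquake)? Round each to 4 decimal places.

P(burglary | alarm) ≈ 0.3189; P(burglary | alarm, earthquake) ≈ 0.1998

Sum P(alarm|·) weighted by the priors over the 4 (earthquake, burglary) configurations:
  P(alarm) = 0.05*0.71*0.85 + 0.34*0.71*0.15 + 0.41*0.29*0.85 + 0.58*0.29*0.15
        = 0.030175 + 0.036210 + 0.101065 + 0.025230 = 0.192680
Keeping only the burglary-present terms gives 0.061440, so
  P(burglary | alarm) = 0.061440 / 0.192680 ≈ 0.3189

Now also conditioning on earthquake=true:
P(alarm | earthquake) = 0.41·0.85 + 0.58·0.15 = 0.348500 + 0.087000 = 0.435500
Restricting to configurations with burglary present: 0.58·0.15 = 0.087000.
So P(burglary | alarm, earthquake) = 0.087000/0.435500 ≈ 0.1998.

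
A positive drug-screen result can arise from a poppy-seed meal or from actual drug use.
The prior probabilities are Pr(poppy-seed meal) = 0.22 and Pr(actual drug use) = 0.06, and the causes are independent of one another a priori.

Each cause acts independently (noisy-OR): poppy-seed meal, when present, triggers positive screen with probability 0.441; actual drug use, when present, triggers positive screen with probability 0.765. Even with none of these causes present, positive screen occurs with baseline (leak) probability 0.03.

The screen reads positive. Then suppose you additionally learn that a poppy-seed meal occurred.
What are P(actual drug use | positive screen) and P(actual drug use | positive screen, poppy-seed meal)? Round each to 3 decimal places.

Under noisy-OR, P(positive screen | causes) = 1 − (1−0.03)·∏(1−qᵢ) over the active causes.
Numerator (weight on configurations with actual drug use): 0.036132 + 0.011518 = 0.047650
Denominator P(positive screen): 0.03·0.78·0.94 + 0.77205·0.78·0.06 + 0.45777·0.22·0.94 + 0.872576·0.22·0.06 = 0.164313
Posterior = 0.047650 / 0.164313 ≈ 0.290

Now condition on the additional information:
P(positive screen | poppy-seed meal) = 0.45777*0.94 + 0.872576*0.06 = 0.430304 + 0.052355 = 0.482659
The actual drug use-present share is 0.872576*0.06 = 0.052355.
Hence the posterior is 0.052355/0.482659 ≈ 0.108.
The drop from 0.290 to 0.108 is the explaining-away (discounting) effect.

P(actual drug use | positive screen) ≈ 0.290; P(actual drug use | positive screen, poppy-seed meal) ≈ 0.108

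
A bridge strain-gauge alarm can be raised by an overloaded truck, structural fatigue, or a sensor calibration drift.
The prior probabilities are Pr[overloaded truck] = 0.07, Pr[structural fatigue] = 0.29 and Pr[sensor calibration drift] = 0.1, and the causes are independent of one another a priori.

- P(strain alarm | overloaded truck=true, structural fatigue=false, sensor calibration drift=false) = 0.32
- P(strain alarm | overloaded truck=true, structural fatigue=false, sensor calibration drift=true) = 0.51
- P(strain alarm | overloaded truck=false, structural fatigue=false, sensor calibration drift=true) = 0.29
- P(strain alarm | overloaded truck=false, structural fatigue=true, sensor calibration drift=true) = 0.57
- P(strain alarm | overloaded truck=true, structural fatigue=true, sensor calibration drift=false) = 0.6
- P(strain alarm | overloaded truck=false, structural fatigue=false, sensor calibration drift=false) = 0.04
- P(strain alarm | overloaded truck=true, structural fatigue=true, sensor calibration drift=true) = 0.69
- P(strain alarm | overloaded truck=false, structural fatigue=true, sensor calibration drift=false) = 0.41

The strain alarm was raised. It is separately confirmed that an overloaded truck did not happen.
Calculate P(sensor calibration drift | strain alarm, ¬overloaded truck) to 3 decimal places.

P(strain alarm | ¬overloaded truck) = 0.04*0.71*0.9 + 0.29*0.71*0.1 + 0.41*0.29*0.9 + 0.57*0.29*0.1 = 0.025560 + 0.020590 + 0.107010 + 0.016530 = 0.169690
The sensor calibration drift-present share is 0.020590 + 0.016530 = 0.037120.
So P(sensor calibration drift | strain alarm, ¬overloaded truck) = 0.037120/0.169690 ≈ 0.219.

P(sensor calibration drift | strain alarm, ¬overloaded truck) ≈ 0.219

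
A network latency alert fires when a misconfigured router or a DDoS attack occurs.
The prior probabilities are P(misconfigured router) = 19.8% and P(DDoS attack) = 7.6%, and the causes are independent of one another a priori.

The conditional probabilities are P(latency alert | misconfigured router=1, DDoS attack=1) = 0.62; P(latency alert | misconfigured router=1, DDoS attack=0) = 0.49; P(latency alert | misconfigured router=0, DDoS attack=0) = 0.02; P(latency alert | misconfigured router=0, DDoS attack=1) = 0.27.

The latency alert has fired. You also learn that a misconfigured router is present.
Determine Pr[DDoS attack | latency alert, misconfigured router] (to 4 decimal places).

Enumerate both values of DDoS attack and weight by the priors:
  P(latency alert | misconfigured router) = 0.49×0.924 + 0.62×0.076
        = 0.452760 + 0.047120 = 0.499880
Configurations with DDoS attack contribute 0.047120, so
  P(DDoS attack | latency alert, misconfigured router) = 0.047120 / 0.499880 ≈ 0.0943

Pr[DDoS attack | latency alert, misconfigured router] ≈ 0.0943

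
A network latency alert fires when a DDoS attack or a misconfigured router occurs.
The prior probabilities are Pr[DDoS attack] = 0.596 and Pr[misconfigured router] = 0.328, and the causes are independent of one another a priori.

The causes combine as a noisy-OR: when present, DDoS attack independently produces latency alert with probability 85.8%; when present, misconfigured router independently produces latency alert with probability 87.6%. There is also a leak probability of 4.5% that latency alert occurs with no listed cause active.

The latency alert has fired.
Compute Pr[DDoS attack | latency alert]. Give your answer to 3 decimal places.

Under noisy-OR, P(latency alert | causes) = 1 − (1−0.045)·∏(1−qᵢ) over the active causes.
P(latency alert) = 0.045·0.404·0.672 + 0.88158·0.404·0.328 + 0.86439·0.596·0.672 + 0.983184·0.596·0.328 = 0.012217 + 0.116820 + 0.346199 + 0.192201 = 0.667437
Restricting to configurations with DDoS attack present: 0.346199 + 0.192201 = 0.538400.
P(DDoS attack | latency alert) = 0.538400 / 0.667437 ≈ 0.807

Pr[DDoS attack | latency alert] ≈ 0.807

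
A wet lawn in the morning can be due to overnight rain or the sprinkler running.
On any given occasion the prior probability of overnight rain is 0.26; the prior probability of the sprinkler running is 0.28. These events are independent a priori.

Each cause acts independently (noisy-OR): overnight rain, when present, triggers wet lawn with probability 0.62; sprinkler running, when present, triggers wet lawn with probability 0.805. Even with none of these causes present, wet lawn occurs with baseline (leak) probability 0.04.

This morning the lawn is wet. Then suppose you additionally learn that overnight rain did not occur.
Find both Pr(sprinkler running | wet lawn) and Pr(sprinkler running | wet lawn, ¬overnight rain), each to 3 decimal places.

Under noisy-OR, P(wet lawn | causes) = 1 − (1−0.04)·∏(1−qᵢ) over the active causes.
P(wet lawn) = 0.04·0.74·0.72 + 0.8128·0.74·0.28 + 0.6352·0.26·0.72 + 0.928864·0.26·0.28 = 0.021312 + 0.168412 + 0.118909 + 0.067621 = 0.376254
Of this, 0.236033 comes from 0.168412 + 0.067621 (the sprinkler running=true cases).
P(sprinkler running | wet lawn) = 0.236033 / 0.376254 ≈ 0.627

Now condition on the additional information:
By total probability over both values of sprinkler running:
  P(wet lawn | ¬overnight rain) = 0.04×0.72 + 0.8128×0.28
        = 0.028800 + 0.227584 = 0.256384
Keeping only the sprinkler running-present terms gives 0.227584, so
  P(sprinkler running | wet lawn, ¬overnight rain) = 0.227584 / 0.256384 ≈ 0.888

Pr(sprinkler running | wet lawn) ≈ 0.627; Pr(sprinkler running | wet lawn, ¬overnight rain) ≈ 0.888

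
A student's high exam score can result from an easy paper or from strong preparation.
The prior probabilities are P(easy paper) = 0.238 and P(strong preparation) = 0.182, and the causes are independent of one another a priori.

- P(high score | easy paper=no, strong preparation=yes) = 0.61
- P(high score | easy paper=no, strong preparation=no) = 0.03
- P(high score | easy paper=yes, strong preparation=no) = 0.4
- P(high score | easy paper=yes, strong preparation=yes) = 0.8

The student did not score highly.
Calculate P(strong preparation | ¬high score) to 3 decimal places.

Numerator (weight on configurations with strong preparation): 0.054087 + 0.008663 = 0.062750
Normalizer over all consistent configurations: 0.97·0.762·0.818 + 0.39·0.762·0.182 + 0.6·0.238·0.818 + 0.2·0.238·0.182 = 0.784177
P(strong preparation | ¬high score) = 0.062750/0.784177 ≈ 0.080

P(strong preparation | ¬high score) ≈ 0.080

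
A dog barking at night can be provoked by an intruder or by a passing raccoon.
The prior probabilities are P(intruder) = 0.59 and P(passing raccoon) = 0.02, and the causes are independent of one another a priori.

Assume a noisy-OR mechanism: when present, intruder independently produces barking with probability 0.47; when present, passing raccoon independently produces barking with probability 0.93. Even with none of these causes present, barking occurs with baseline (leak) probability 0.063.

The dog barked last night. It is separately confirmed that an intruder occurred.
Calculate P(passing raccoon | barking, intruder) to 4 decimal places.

Under noisy-OR, P(barking | causes) = 1 − (1−0.063)·∏(1−qᵢ) over the active causes.
For the numerator, keep only passing raccoon=true terms: 0.965237*0.02 = 0.019305
Normalizer over all consistent configurations: 0.50339*0.98 + 0.965237*0.02 = 0.512627
P(passing raccoon | barking, intruder) = 0.019305/0.512627 ≈ 0.0377

P(passing raccoon | barking, intruder) ≈ 0.0377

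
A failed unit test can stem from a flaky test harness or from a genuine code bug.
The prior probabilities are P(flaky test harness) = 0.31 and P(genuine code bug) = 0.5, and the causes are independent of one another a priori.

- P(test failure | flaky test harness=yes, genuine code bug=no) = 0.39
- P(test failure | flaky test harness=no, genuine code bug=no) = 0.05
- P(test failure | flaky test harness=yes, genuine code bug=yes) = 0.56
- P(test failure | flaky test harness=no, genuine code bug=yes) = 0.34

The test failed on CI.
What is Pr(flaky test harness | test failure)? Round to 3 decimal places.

Enumerate the 4 (flaky test harness, genuine code bug) configurations and weight by the priors:
  P(test failure) = 0.05·0.69·0.5 + 0.34·0.69·0.5 + 0.39·0.31·0.5 + 0.56·0.31·0.5
        = 0.017250 + 0.117300 + 0.060450 + 0.086800 = 0.281800
Keeping only the flaky test harness-present terms gives 0.147250, so
  P(flaky test harness | test failure) = 0.147250 / 0.281800 ≈ 0.523

Pr(flaky test harness | test failure) ≈ 0.523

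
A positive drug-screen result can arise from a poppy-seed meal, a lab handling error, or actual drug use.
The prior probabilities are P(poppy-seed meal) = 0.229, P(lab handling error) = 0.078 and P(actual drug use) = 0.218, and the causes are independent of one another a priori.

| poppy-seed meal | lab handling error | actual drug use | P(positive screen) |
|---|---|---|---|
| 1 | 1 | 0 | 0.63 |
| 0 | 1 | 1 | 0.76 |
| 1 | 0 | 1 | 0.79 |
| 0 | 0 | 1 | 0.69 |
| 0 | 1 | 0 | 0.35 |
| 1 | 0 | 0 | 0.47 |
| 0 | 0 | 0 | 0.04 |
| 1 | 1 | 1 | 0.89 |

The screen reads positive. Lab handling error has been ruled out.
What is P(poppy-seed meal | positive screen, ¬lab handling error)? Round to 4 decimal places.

P(poppy-seed meal | positive screen, ¬lab handling error) ≈ 0.4687

P(positive screen | ¬lab handling error) = 0.04×0.771×0.782 + 0.69×0.771×0.218 + 0.47×0.229×0.782 + 0.79×0.229×0.218 = 0.024117 + 0.115974 + 0.084167 + 0.039438 = 0.263696
Of this, 0.123605 comes from 0.084167 + 0.039438 (the poppy-seed meal=true cases).
P(poppy-seed meal | positive screen, ¬lab handling error) = 0.123605 / 0.263696 ≈ 0.4687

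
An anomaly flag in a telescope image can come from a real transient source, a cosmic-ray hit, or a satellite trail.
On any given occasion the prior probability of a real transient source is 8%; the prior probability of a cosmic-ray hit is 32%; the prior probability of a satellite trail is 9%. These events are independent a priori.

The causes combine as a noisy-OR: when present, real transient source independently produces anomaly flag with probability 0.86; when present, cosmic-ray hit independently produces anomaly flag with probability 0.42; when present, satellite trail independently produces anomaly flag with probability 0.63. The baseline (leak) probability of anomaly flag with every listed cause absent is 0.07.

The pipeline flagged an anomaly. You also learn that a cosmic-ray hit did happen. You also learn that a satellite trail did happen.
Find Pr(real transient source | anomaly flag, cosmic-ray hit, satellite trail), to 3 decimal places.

Under noisy-OR, P(anomaly flag | causes) = 1 − (1−0.07)·∏(1−qᵢ) over the active causes.
Sum P(anomaly flag|·) weighted by the priors over both values of real transient source:
  P(anomaly flag | cosmic-ray hit, satellite trail) = 0.800422·0.92 + 0.972059·0.08
        = 0.736388 + 0.077765 = 0.814153
The terms with real transient source present sum to 0.077765, so
  P(real transient source | anomaly flag, cosmic-ray hit, satellite trail) = 0.077765 / 0.814153 ≈ 0.096

Pr(real transient source | anomaly flag, cosmic-ray hit, satellite trail) ≈ 0.096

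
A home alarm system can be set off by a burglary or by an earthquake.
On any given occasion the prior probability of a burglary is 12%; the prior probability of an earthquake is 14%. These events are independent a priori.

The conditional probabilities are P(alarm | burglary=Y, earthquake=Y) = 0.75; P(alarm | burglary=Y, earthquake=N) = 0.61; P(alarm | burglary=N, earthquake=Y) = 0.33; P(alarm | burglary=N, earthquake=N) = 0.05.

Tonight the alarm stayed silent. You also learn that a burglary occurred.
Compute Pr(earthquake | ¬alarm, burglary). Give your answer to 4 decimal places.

P(¬alarm | burglary) = 0.39×0.86 + 0.25×0.14 = 0.335400 + 0.035000 = 0.370400
Of this, 0.035000 comes from 0.25×0.14 (the earthquake=true cases).
Hence the posterior is 0.035000/0.370400 ≈ 0.0945.

Pr(earthquake | ¬alarm, burglary) ≈ 0.0945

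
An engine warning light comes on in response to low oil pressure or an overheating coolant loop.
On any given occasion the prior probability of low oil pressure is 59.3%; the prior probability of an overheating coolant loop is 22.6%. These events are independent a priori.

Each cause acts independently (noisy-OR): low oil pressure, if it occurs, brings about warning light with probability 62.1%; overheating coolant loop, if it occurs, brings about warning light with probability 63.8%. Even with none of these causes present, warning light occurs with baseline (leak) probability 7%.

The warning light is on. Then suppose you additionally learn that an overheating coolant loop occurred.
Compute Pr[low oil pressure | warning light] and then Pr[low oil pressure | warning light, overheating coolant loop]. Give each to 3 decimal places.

Under noisy-OR, P(warning light | causes) = 1 − (1−0.07)·∏(1−qᵢ) over the active causes.
P(warning light) = 0.07·0.407·0.774 + 0.66334·0.407·0.226 + 0.64753·0.593·0.774 + 0.872406·0.593·0.226 = 0.022051 + 0.061015 + 0.297205 + 0.116918 = 0.497189
The low oil pressure-present share is 0.297205 + 0.116918 = 0.414123.
Hence the posterior is 0.414123/0.497189 ≈ 0.833.

Now also conditioning on overheating coolant loop=true:
Numerator (weight on configurations with low oil pressure): 0.872406·0.593 = 0.517337
The normalizing constant is 0.66334·0.407 + 0.872406·0.593 = 0.787316
Posterior = 0.517337 / 0.787316 ≈ 0.657
Conditioning on overheating coolant loop lowers the posterior on low oil pressure: the classic explaining-away effect in a common-effect structure.

Pr[low oil pressure | warning light] ≈ 0.833; Pr[low oil pressure | warning light, overheating coolant loop] ≈ 0.657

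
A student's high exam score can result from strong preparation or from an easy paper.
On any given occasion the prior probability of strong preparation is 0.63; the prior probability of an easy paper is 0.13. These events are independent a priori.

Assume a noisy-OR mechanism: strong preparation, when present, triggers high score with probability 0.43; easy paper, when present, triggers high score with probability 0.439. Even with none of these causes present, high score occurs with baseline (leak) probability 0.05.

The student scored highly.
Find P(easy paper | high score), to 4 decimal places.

Under noisy-OR, P(high score | causes) = 1 − (1−0.05)·∏(1−qᵢ) over the active causes.
P(high score) = 0.05·0.37·0.87 + 0.46705·0.37·0.13 + 0.4585·0.63·0.87 + 0.696219·0.63·0.13 = 0.016095 + 0.022465 + 0.251304 + 0.057020 = 0.346884
The easy paper-present share is 0.022465 + 0.057020 = 0.079485.
Hence the posterior is 0.079485/0.346884 ≈ 0.2291.

P(easy paper | high score) ≈ 0.2291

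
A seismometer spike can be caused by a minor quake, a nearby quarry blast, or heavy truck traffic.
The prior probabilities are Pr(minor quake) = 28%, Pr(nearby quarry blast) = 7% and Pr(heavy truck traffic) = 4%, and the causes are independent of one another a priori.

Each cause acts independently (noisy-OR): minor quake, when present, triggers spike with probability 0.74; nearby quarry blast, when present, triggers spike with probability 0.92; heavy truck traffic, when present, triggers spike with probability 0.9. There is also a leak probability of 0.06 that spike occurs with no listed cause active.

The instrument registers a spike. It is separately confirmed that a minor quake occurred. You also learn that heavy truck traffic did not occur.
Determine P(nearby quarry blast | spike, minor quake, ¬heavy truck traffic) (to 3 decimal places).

Under noisy-OR, P(spike | causes) = 1 − (1−0.06)·∏(1−qᵢ) over the active causes.
For the numerator, keep only nearby quarry blast=true terms: 0.980448*0.07 = 0.068631
Normalizer over all consistent configurations: 0.7556*0.93 + 0.980448*0.07 = 0.771339
P(nearby quarry blast | spike, minor quake, ¬heavy truck traffic) = 0.068631/0.771339 ≈ 0.089

P(nearby quarry blast | spike, minor quake, ¬heavy truck traffic) ≈ 0.089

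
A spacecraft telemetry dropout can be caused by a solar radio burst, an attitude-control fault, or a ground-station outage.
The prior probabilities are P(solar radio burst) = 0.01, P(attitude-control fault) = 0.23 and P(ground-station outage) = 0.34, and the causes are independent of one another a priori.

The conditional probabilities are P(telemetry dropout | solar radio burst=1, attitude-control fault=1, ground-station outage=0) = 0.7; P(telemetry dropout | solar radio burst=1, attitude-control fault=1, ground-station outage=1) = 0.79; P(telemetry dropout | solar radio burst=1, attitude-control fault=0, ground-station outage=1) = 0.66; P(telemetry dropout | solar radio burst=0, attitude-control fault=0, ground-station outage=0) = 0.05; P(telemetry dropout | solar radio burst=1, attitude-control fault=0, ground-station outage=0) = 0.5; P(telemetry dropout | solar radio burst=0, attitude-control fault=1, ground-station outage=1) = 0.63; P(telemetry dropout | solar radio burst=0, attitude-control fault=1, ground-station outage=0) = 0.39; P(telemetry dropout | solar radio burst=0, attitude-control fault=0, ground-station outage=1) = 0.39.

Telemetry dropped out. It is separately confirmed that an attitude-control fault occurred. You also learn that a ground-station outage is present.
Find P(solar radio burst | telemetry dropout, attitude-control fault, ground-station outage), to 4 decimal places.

P(solar radio burst | telemetry dropout, attitude-control fault, ground-station outage) ≈ 0.0125

P(telemetry dropout | attitude-control fault, ground-station outage) = 0.63×0.99 + 0.79×0.01 = 0.623700 + 0.007900 = 0.631600
The solar radio burst-present share is 0.79×0.01 = 0.007900.
Hence the posterior is 0.007900/0.631600 ≈ 0.0125.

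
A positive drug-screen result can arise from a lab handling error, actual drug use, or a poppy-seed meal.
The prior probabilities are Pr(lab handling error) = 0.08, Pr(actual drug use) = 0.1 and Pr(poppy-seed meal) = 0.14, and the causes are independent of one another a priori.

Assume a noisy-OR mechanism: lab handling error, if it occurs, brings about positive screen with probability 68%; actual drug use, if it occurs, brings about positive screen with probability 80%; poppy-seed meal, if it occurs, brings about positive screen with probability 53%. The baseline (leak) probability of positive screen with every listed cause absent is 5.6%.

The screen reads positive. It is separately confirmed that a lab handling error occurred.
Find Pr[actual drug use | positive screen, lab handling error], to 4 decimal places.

Under noisy-OR, P(positive screen | causes) = 1 − (1−0.056)·∏(1−qᵢ) over the active causes.
By total probability over the 4 (actual drug use, poppy-seed meal) configurations:
  P(positive screen | lab handling error) = 0.69792·0.9·0.86 + 0.858022·0.9·0.14 + 0.939584·0.1·0.86 + 0.971604·0.1·0.14
        = 0.540190 + 0.108111 + 0.080804 + 0.013602 = 0.742707
Configurations with actual drug use contribute 0.094406, so
  P(actual drug use | positive screen, lab handling error) = 0.094406 / 0.742707 ≈ 0.1271

Pr[actual drug use | positive screen, lab handling error] ≈ 0.1271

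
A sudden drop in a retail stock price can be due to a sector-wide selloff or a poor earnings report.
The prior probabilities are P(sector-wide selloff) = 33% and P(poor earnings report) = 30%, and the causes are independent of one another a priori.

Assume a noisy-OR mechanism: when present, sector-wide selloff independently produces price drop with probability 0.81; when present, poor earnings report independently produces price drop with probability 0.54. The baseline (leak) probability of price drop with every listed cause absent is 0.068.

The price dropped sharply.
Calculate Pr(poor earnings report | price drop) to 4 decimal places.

Pr(poor earnings report | price drop) ≈ 0.4810

Under noisy-OR, P(price drop | causes) = 1 − (1−0.068)·∏(1−qᵢ) over the active causes.
Numerator (weight on configurations with poor earnings report): 0.114827 + 0.090936 = 0.205763
Normalizer over all consistent configurations: 0.068×0.67×0.7 + 0.57128×0.67×0.3 + 0.82292×0.33×0.7 + 0.918543×0.33×0.3 = 0.427750
Posterior = 0.205763 / 0.427750 ≈ 0.4810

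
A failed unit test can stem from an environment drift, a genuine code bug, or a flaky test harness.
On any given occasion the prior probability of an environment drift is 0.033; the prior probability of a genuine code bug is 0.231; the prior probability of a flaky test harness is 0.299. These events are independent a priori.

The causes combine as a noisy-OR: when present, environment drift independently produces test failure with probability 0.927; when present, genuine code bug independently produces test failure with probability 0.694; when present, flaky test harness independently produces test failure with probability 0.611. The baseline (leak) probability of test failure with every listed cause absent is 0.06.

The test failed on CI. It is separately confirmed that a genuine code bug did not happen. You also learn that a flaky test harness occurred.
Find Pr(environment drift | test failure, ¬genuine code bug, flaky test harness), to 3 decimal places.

Under noisy-OR, P(test failure | causes) = 1 − (1−0.06)·∏(1−qᵢ) over the active causes.
P(test failure | ¬genuine code bug, flaky test harness) = 0.63434·0.967 + 0.973307·0.033 = 0.613407 + 0.032119 = 0.645526
Of this, 0.032119 comes from 0.973307·0.033 (the environment drift=true cases).
So P(environment drift | test failure, ¬genuine code bug, flaky test harness) = 0.032119/0.645526 ≈ 0.050.

Pr(environment drift | test failure, ¬genuine code bug, flaky test harness) ≈ 0.050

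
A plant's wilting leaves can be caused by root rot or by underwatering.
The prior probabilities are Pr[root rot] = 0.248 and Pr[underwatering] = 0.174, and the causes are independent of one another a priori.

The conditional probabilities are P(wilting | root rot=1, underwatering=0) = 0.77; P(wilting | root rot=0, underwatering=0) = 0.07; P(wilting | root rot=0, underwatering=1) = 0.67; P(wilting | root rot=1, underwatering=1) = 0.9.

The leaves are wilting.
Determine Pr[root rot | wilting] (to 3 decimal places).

Pr[root rot | wilting] ≈ 0.600

Weight on root rot=true, given the evidence: 0.157733 + 0.038837 = 0.196570
Denominator P(wilting): 0.07·0.752·0.826 + 0.67·0.752·0.174 + 0.77·0.248·0.826 + 0.9·0.248·0.174 = 0.327719
P(root rot | wilting) = 0.196570/0.327719 ≈ 0.600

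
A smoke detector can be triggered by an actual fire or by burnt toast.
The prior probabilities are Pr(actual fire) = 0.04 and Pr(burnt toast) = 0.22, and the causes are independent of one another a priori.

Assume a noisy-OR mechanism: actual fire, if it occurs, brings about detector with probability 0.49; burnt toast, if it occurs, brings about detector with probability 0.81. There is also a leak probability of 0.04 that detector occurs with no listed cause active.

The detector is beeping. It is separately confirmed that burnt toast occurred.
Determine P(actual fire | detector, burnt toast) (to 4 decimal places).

Under noisy-OR, P(detector | causes) = 1 − (1−0.04)·∏(1−qᵢ) over the active causes.
For the numerator, keep only actual fire=true terms: 0.906976*0.04 = 0.036279
Normalizer over all consistent configurations: 0.8176*0.96 + 0.906976*0.04 = 0.821175
Posterior = 0.036279 / 0.821175 ≈ 0.0442

P(actual fire | detector, burnt toast) ≈ 0.0442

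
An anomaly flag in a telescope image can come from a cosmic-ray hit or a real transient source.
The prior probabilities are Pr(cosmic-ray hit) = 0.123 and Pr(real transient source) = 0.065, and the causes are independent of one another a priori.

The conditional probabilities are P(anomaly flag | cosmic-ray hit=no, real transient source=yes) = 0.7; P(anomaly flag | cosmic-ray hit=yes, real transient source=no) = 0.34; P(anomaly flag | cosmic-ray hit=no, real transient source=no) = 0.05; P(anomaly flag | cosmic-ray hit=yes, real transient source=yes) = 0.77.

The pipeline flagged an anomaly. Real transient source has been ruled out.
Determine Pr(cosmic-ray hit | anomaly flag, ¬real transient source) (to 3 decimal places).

For the numerator, keep only cosmic-ray hit=true terms: 0.34×0.123 = 0.041820
Denominator P(anomaly flag | ¬real transient source): 0.05×0.877 + 0.34×0.123 = 0.085670
P(cosmic-ray hit | anomaly flag, ¬real transient source) = 0.041820/0.085670 ≈ 0.488

Pr(cosmic-ray hit | anomaly flag, ¬real transient source) ≈ 0.488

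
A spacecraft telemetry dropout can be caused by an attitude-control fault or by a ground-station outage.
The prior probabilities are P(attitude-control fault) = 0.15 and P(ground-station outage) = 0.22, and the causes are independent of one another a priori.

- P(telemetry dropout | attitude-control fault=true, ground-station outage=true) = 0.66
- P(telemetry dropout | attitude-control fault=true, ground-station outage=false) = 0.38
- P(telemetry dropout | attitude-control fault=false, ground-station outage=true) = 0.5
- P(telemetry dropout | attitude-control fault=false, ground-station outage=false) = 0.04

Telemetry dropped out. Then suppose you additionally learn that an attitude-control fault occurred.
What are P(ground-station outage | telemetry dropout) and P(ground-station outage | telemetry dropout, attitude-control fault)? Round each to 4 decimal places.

P(ground-station outage | telemetry dropout) ≈ 0.6189; P(ground-station outage | telemetry dropout, attitude-control fault) ≈ 0.3288

Numerator (weight on configurations with ground-station outage): 0.093500 + 0.021780 = 0.115280
Denominator P(telemetry dropout): 0.04*0.85*0.78 + 0.5*0.85*0.22 + 0.38*0.15*0.78 + 0.66*0.15*0.22 = 0.186260
P(ground-station outage | telemetry dropout) = 0.115280/0.186260 ≈ 0.6189

With the extra evidence:
Enumerate both values of ground-station outage and weight by the priors:
  P(telemetry dropout | attitude-control fault) = 0.38*0.78 + 0.66*0.22
        = 0.296400 + 0.145200 = 0.441600
Keeping only the ground-station outage-present terms gives 0.145200, so
  P(ground-station outage | telemetry dropout, attitude-control fault) = 0.145200 / 0.441600 ≈ 0.3288
— attitude-control fault explains away the evidence for ground-station outage.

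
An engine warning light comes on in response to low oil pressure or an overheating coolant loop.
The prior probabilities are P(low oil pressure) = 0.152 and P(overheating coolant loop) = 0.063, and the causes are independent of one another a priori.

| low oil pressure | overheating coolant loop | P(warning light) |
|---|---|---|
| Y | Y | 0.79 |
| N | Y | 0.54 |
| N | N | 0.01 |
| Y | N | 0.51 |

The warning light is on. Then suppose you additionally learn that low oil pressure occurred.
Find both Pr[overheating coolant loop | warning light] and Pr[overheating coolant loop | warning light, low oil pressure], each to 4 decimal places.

Pr[overheating coolant loop | warning light] ≈ 0.3112; Pr[overheating coolant loop | warning light, low oil pressure] ≈ 0.0943

Numerator (weight on configurations with overheating coolant loop): 0.028849 + 0.007565 = 0.036414
Normalizer over all consistent configurations: 0.01×0.848×0.937 + 0.54×0.848×0.063 + 0.51×0.152×0.937 + 0.79×0.152×0.063 = 0.116996
P(overheating coolant loop | warning light) = 0.036414/0.116996 ≈ 0.3112

With the extra evidence:
P(warning light | low oil pressure) = 0.51·0.937 + 0.79·0.063 = 0.477870 + 0.049770 = 0.527640
Of this, 0.049770 comes from 0.79·0.063 (the overheating coolant loop=true cases).
Hence the posterior is 0.049770/0.527640 ≈ 0.0943.
— low oil pressure explains away the evidence for overheating coolant loop.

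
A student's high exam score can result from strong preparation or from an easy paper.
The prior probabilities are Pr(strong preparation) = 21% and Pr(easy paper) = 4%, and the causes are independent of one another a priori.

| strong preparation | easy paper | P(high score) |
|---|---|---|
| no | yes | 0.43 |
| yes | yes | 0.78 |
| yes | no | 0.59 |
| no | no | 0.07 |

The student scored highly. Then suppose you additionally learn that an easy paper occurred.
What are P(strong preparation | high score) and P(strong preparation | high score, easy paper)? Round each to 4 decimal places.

P(strong preparation | high score) ≈ 0.6530; P(strong preparation | high score, easy paper) ≈ 0.3253

P(high score) = 0.07·0.79·0.96 + 0.43·0.79·0.04 + 0.59·0.21·0.96 + 0.78·0.21·0.04 = 0.053088 + 0.013588 + 0.118944 + 0.006552 = 0.192172
Restricting to configurations with strong preparation present: 0.118944 + 0.006552 = 0.125496.
So P(strong preparation | high score) = 0.125496/0.192172 ≈ 0.6530.

Now condition on the additional information:
For the numerator, keep only strong preparation=true terms: 0.78*0.21 = 0.163800
Denominator P(high score | easy paper): 0.43*0.79 + 0.78*0.21 = 0.503500
Posterior = 0.163800 / 0.503500 ≈ 0.3253
This is intercausal reasoning (explaining away): once easy paper accounts for the high score, strong preparation becomes less likely.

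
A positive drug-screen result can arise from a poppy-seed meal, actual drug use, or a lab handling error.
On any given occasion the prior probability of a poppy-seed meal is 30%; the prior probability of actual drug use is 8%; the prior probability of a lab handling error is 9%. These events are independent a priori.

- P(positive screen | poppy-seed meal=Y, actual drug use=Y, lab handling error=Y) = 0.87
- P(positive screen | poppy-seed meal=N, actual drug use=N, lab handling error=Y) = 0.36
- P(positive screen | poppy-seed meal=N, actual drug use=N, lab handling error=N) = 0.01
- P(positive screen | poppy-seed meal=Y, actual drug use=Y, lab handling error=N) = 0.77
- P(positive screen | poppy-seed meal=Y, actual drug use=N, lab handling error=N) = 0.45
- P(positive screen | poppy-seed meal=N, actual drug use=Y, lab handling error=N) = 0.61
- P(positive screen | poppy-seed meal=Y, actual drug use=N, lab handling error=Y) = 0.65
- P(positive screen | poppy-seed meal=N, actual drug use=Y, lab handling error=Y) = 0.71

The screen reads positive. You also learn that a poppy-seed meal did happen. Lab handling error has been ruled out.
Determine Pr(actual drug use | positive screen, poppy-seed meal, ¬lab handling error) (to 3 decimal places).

Pr(actual drug use | positive screen, poppy-seed meal, ¬lab handling error) ≈ 0.130

By total probability over both values of actual drug use:
  P(positive screen | poppy-seed meal, ¬lab handling error) = 0.45×0.92 + 0.77×0.08
        = 0.414000 + 0.061600 = 0.475600
Keeping only the actual drug use-present terms gives 0.061600, so
  P(actual drug use | positive screen, poppy-seed meal, ¬lab handling error) = 0.061600 / 0.475600 ≈ 0.130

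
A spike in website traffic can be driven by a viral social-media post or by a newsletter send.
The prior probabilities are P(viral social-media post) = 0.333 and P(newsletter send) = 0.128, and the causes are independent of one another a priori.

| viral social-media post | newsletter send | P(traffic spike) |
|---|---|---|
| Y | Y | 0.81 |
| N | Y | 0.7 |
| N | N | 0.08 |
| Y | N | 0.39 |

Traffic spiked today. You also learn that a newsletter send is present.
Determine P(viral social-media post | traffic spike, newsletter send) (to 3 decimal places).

For the numerator, keep only viral social-media post=true terms: 0.81*0.333 = 0.269730
Normalizer over all consistent configurations: 0.7*0.667 + 0.81*0.333 = 0.736630
Posterior = 0.269730 / 0.736630 ≈ 0.366

P(viral social-media post | traffic spike, newsletter send) ≈ 0.366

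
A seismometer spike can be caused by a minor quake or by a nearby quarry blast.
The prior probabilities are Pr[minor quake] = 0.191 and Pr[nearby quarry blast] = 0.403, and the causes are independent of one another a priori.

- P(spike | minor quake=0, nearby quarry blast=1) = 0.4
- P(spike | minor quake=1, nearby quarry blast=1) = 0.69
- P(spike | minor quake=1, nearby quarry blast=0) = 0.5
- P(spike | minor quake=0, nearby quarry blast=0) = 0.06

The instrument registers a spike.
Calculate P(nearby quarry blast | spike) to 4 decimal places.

P(nearby quarry blast | spike) ≈ 0.6809

Numerator (weight on configurations with nearby quarry blast): 0.130411 + 0.053111 = 0.183522
The normalizing constant is 0.06×0.809×0.597 + 0.4×0.809×0.403 + 0.5×0.191×0.597 + 0.69×0.191×0.403 = 0.269514
P(nearby quarry blast | spike) = 0.183522/0.269514 ≈ 0.6809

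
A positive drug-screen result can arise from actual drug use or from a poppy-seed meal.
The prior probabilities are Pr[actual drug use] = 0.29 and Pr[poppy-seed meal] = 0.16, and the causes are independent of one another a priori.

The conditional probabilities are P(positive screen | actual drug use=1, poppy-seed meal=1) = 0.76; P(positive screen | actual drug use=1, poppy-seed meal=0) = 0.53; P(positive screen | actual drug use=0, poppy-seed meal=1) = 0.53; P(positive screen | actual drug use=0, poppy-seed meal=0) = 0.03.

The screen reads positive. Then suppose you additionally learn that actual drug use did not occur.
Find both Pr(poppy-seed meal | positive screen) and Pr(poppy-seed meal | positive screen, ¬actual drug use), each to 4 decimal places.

Pr(poppy-seed meal | positive screen) ≈ 0.3937; Pr(poppy-seed meal | positive screen, ¬actual drug use) ≈ 0.7709

Enumerate the 4 (actual drug use, poppy-seed meal) configurations and weight by the priors:
  P(positive screen) = 0.03*0.71*0.84 + 0.53*0.71*0.16 + 0.53*0.29*0.84 + 0.76*0.29*0.16
        = 0.017892 + 0.060208 + 0.129108 + 0.035264 = 0.242472
Keeping only the poppy-seed meal-present terms gives 0.095472, so
  P(poppy-seed meal | positive screen) = 0.095472 / 0.242472 ≈ 0.3937

With the extra evidence:
Enumerate both values of poppy-seed meal and weight by the priors:
  P(positive screen | ¬actual drug use) = 0.03×0.84 + 0.53×0.16
        = 0.025200 + 0.084800 = 0.110000
The terms with poppy-seed meal present sum to 0.084800, so
  P(poppy-seed meal | positive screen, ¬actual drug use) = 0.084800 / 0.110000 ≈ 0.7709
With actual drug use excluded, poppy-seed meal must carry more of the explanatory weight for the positive screen.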